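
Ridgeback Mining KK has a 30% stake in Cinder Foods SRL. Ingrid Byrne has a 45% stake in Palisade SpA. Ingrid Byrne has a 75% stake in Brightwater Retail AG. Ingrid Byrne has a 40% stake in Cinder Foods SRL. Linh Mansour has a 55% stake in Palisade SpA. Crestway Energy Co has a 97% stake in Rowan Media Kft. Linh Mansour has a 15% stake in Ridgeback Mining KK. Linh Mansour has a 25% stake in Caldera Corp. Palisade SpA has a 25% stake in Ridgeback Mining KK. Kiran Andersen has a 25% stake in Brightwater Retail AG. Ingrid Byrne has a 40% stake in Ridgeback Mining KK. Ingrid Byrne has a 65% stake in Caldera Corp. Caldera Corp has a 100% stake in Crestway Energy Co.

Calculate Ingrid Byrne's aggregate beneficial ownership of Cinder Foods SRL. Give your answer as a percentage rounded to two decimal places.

55.38%

Ingrid reaches Cinder along 3 paths.
Direct stake: 40% = 40%.
Via Ridgeback: 40% × 30% = 12%.
Via Palisade → Ridgeback: 45% × 25% × 30% = 3.375%.
Total: 40% + 12% + 3.375% = 55.375%.
Rounded: 55.38%.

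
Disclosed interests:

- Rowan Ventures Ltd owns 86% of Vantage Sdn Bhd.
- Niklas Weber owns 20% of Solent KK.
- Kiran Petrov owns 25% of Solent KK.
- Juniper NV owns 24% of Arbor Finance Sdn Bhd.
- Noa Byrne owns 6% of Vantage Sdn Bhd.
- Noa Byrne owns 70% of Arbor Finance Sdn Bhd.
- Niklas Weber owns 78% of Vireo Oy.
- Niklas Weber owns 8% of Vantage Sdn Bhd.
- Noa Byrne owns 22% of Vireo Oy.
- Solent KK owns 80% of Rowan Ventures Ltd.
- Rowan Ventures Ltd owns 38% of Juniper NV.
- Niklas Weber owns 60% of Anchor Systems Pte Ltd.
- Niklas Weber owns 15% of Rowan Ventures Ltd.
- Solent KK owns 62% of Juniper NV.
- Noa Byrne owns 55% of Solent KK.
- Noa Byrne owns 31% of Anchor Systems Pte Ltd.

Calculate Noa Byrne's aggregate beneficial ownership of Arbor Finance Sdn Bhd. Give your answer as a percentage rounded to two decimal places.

82.20%

Noa reaches Arbor along 3 paths.
Direct stake: 70% = 70%.
Via Solent → Juniper: 55% × 62% × 24% = 8.184%.
Via Solent → Rowan → Juniper: 55% × 80% × 38% × 24% = 4.0128%.
Total: 70% + 8.184% + 4.0128% = 82.1968%.
Rounded: 82.20%.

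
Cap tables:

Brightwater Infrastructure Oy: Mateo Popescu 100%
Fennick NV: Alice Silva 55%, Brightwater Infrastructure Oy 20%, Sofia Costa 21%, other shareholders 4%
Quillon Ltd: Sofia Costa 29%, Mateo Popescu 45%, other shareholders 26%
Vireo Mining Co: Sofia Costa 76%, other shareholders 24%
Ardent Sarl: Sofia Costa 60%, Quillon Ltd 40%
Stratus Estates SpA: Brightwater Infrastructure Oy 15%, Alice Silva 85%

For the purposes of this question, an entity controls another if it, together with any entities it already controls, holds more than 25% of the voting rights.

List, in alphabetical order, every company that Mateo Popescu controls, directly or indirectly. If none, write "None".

Ardent Sarl, Brightwater Infrastructure Oy, Quillon Ltd

Mateo holds 100% of Brightwater, so Mateo controls Brightwater.
Mateo holds 45% of Quillon, so Mateo controls Quillon.
Quillon holds 40% of Ardent, so Mateo controls Ardent.
No other company's threshold is met.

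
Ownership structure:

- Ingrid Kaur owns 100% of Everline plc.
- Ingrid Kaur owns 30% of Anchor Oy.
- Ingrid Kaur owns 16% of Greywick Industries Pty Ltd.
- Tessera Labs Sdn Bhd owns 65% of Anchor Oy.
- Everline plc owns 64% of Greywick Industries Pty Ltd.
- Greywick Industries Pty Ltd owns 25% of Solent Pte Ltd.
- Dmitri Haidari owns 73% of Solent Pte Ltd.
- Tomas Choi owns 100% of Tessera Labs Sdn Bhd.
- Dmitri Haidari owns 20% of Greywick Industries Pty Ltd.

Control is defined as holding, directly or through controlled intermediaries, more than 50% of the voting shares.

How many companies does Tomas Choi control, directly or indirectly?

2

Tomas holds 100% of Tessera, so Tomas controls Tessera.
Tessera holds 65% of Anchor, so Tomas controls Anchor.
No other company's threshold is met.
Tomas controls 2 companies.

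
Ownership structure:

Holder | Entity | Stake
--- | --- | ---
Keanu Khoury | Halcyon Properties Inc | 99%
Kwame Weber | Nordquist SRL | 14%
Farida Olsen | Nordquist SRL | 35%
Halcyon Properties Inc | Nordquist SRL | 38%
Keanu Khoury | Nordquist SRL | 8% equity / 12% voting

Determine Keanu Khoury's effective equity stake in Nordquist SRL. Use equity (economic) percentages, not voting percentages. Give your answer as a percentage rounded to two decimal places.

45.62%

Keanu reaches Nordquist along 2 paths.
Via Halcyon: 99% × 38% = 37.62%.
Direct stake: 8% = 8%.
Total: 37.62% + 8% = 45.62%.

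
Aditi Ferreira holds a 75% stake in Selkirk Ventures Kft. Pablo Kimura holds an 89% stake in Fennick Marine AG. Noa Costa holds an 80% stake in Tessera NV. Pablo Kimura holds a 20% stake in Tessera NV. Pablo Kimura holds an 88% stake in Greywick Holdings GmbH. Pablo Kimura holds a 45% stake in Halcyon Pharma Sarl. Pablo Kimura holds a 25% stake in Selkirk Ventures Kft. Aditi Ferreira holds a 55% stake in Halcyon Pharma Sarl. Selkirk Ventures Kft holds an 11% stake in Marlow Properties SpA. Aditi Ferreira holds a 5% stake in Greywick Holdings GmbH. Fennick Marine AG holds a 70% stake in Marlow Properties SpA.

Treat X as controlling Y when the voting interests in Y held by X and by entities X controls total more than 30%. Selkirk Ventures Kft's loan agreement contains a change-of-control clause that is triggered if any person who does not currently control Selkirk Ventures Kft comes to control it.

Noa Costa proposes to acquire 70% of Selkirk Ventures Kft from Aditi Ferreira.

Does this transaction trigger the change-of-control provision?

Yes

The purchase adds only to Noa's holdings (Aditi's stake shrinks), so Noa is the only person who could newly come to control Selkirk.
Noa holds 80% of Tessera, so Noa controls Tessera.
Neither Noa nor any entity Noa controls holds any voting interest in Selkirk.
So before the transaction, Noa does not control Selkirk.
After the purchase, Noa holds 70% of Selkirk directly, and Aditi's stake falls to 5%.
Noa holds 70% of Selkirk, so Noa controls Selkirk.
Noa did not control Selkirk before and does after, so the clause is triggered.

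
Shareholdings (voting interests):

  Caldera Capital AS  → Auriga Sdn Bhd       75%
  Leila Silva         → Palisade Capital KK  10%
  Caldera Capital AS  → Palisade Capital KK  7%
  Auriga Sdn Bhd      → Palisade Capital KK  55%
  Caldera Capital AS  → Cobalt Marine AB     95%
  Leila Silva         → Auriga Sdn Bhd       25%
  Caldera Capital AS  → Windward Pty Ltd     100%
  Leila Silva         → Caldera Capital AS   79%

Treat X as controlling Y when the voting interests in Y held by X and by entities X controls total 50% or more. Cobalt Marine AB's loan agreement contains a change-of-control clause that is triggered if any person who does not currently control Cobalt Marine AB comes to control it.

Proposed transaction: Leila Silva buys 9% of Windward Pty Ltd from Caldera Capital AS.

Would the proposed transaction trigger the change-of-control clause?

No

The purchase adds only to Leila's holdings (Caldera's stake shrinks), so Leila is the only person who could newly come to control Cobalt.
Leila holds 79% of Caldera, so Leila controls Caldera.
Caldera holds 95% of Cobalt, so Leila controls Cobalt.
So Leila already controls Cobalt before the transaction.
After the purchase, Leila holds 9% of Windward directly, and Caldera's stake falls to 91%.
Leila controlled Cobalt already, so this is not a new person acquiring control; every other person's position is unchanged or reduced.
No new person acquires control, so the clause is not triggered.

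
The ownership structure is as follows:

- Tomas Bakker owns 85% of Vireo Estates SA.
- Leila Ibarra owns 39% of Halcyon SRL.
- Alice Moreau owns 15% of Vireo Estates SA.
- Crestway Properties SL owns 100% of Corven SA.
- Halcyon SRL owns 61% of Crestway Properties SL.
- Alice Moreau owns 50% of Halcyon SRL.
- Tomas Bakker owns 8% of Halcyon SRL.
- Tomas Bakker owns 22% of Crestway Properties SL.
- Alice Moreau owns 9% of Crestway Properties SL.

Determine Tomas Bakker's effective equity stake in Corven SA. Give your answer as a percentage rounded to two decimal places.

26.88%

Tomas reaches Corven along 2 paths.
Via Halcyon → Crestway: 8% × 61% × 100% = 4.88%.
Via Crestway: 22% × 100% = 22%.
Total: 4.88% + 22% = 26.88%.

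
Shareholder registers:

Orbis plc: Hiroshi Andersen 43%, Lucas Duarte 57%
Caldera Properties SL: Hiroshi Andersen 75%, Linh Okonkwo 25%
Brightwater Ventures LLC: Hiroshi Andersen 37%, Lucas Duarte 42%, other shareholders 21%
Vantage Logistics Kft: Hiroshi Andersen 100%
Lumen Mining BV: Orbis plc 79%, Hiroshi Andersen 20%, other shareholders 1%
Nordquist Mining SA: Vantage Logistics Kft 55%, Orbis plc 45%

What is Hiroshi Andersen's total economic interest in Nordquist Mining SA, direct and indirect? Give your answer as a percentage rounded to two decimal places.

74.35%

Hiroshi reaches Nordquist along 2 paths.
Via Vantage: 100% × 55% = 55%.
Via Orbis: 43% × 45% = 19.35%.
Total: 55% + 19.35% = 74.35%.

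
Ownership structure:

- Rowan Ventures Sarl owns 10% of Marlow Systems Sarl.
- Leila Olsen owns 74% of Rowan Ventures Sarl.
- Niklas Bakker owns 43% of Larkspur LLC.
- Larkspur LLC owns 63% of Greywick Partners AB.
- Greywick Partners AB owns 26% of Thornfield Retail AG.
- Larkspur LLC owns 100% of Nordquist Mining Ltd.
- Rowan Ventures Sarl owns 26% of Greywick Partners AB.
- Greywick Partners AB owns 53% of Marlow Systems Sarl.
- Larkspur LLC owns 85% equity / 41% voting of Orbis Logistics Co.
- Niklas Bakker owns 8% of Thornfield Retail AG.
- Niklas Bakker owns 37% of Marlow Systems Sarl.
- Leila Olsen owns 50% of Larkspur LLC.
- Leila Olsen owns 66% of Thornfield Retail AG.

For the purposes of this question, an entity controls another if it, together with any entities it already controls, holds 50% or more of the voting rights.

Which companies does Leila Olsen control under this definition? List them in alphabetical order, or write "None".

Greywick Partners AB, Larkspur LLC, Marlow Systems Sarl, Nordquist Mining Ltd, Rowan Ventures Sarl, Thornfield Retail AG

Leila holds 50% of Larkspur, so Leila controls Larkspur.
Leila holds 74% of Rowan, so Leila controls Rowan.
Rowan and Larkspur together hold 26% + 63% = 89% of Greywick, so Leila controls Greywick.
Larkspur holds 100% of Nordquist, so Leila controls Nordquist.
Greywick and Leila together hold 26% + 66% = 92% of Thornfield, so Leila controls Thornfield.
Greywick and Rowan together hold 53% + 10% = 63% of Marlow, so Leila controls Marlow.
No other company's threshold is met.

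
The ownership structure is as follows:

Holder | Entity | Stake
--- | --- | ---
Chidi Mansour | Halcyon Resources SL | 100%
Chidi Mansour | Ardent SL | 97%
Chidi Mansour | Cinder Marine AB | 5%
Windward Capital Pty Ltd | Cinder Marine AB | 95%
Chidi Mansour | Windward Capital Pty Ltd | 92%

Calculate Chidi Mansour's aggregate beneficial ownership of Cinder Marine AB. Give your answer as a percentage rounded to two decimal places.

92.40%

Chidi reaches Cinder along 2 paths.
Direct stake: 5% = 5%.
Via Windward: 92% × 95% = 87.4%.
Total: 5% + 87.4% = 92.4%.
Rounded: 92.40%.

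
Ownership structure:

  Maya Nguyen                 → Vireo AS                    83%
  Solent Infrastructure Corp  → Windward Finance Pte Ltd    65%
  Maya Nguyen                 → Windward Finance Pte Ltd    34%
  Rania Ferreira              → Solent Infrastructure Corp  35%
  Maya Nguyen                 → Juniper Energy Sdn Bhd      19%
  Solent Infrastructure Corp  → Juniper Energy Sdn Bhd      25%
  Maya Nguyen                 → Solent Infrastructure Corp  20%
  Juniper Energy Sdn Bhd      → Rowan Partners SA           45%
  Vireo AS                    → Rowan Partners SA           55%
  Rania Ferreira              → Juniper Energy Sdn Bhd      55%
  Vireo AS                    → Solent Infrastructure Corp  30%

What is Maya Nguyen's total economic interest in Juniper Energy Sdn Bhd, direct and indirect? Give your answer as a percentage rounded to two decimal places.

Maya reaches Juniper along 3 paths.
Direct stake: 19% = 19%.
Via Vireo → Solent: 83% × 30% × 25% = 6.225%.
Via Solent: 20% × 25% = 5%.
Total: 19% + 6.225% + 5% = 30.225%.
Rounded: 30.23%.

30.23%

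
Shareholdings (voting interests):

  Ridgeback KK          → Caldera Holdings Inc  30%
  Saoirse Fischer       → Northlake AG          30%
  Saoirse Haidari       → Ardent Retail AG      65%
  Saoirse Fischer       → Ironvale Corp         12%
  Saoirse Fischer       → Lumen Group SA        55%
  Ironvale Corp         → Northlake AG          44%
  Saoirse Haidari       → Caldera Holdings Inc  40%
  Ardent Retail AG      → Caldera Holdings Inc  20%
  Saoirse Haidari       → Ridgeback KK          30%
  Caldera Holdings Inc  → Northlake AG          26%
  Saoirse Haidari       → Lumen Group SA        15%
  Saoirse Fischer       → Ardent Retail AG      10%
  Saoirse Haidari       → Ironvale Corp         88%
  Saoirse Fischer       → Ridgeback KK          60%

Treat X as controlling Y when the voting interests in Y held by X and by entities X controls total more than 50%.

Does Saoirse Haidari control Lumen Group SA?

Saoirse Haidari holds 88% of Ironvale, so Saoirse Haidari controls Ironvale.
Saoirse Haidari holds 65% of Ardent, so Saoirse Haidari controls Ardent.
Ardent and Saoirse Haidari together hold 20% + 40% = 60% of Caldera, so Saoirse Haidari controls Caldera.
Ironvale and Caldera together hold 44% + 26% = 70% of Northlake, so Saoirse Haidari controls Northlake.
In Lumen, Saoirse Haidari's side holds only 15%, not > 50%.
So Saoirse Haidari does not control Lumen.

No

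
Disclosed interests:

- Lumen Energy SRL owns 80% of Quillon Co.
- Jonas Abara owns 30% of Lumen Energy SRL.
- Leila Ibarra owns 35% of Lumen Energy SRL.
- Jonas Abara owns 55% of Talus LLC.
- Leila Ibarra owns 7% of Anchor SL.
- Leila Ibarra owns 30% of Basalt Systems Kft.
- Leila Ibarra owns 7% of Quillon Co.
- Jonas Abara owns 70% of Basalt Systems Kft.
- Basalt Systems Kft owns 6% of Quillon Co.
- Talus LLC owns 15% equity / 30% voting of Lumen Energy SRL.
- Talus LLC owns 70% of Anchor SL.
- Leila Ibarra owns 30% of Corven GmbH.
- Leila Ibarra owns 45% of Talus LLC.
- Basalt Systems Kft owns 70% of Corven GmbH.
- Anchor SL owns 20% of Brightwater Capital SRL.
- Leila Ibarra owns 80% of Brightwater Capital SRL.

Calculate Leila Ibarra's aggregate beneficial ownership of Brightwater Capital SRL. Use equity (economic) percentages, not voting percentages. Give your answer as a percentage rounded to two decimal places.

87.70%

Leila reaches Brightwater along 3 paths.
Via Talus → Anchor: 45% × 70% × 20% = 6.3%.
Via Anchor: 7% × 20% = 1.4%.
Direct stake: 80% = 80%.
Total: 6.3% + 1.4% + 80% = 87.7%.
Rounded: 87.70%.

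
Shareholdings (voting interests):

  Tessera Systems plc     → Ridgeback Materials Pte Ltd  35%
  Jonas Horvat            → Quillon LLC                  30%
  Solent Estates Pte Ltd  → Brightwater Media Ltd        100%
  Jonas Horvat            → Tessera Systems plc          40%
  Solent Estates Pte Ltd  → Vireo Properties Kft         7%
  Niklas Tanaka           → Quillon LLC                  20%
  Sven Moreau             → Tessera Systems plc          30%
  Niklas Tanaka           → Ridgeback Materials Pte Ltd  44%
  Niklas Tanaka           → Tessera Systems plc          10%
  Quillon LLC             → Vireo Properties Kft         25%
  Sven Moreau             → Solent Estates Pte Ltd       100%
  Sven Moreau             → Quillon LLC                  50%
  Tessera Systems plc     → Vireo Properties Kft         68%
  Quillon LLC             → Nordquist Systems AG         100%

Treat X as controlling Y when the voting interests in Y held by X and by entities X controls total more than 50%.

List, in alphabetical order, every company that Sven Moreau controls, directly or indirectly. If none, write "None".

Brightwater Media Ltd, Solent Estates Pte Ltd

Sven holds 100% of Solent, so Sven controls Solent.
Solent holds 100% of Brightwater, so Sven controls Brightwater.
No other company's threshold is met.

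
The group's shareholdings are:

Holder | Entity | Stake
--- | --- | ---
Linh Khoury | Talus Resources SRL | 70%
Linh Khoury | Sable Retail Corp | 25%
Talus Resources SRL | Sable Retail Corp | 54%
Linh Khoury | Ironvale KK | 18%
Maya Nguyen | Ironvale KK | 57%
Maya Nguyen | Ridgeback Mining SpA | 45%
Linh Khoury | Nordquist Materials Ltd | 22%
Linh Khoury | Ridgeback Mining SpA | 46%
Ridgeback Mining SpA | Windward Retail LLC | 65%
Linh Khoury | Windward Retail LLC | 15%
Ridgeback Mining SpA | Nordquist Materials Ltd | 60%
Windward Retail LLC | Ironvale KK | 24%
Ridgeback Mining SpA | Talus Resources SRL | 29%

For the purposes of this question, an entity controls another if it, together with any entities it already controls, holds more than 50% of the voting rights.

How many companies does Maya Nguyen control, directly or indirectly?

Maya holds 57% of Ironvale, so Maya controls Ironvale.
No other company's threshold is met.
Maya controls 1 company.

1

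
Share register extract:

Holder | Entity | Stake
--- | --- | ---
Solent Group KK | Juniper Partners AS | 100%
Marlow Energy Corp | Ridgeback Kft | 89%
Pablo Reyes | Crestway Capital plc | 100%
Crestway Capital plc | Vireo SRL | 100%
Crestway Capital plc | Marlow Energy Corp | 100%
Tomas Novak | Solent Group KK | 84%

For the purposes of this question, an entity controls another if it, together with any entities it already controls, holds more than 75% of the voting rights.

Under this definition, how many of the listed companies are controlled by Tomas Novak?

2

Tomas holds 84% of Solent, so Tomas controls Solent.
Solent holds 100% of Juniper, so Tomas controls Juniper.
No other company's threshold is met.
Tomas controls 2 companies.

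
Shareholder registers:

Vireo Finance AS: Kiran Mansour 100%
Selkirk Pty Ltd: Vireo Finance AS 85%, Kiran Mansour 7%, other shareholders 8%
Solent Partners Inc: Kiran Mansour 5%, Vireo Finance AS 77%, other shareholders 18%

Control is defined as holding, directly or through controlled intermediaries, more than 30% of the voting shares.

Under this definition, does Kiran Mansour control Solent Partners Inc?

Kiran holds 100% of Vireo, so Kiran controls Vireo.
Kiran and Vireo together hold 5% + 77% = 82% of Solent, so Kiran controls Solent.

Yes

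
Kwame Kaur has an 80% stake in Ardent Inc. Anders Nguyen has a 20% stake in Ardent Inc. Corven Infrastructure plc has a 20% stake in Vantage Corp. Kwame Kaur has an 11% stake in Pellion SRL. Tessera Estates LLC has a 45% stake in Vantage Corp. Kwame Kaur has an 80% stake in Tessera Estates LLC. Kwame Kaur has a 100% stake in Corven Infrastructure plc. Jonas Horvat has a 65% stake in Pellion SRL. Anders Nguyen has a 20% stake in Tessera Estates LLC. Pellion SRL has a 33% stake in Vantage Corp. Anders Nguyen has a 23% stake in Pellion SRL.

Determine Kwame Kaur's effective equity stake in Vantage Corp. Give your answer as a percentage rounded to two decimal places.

Kwame reaches Vantage along 3 paths.
Via Corven: 100% × 20% = 20%.
Via Tessera: 80% × 45% = 36%.
Via Pellion: 11% × 33% = 3.63%.
Total: 20% + 36% + 3.63% = 59.63%.

59.63%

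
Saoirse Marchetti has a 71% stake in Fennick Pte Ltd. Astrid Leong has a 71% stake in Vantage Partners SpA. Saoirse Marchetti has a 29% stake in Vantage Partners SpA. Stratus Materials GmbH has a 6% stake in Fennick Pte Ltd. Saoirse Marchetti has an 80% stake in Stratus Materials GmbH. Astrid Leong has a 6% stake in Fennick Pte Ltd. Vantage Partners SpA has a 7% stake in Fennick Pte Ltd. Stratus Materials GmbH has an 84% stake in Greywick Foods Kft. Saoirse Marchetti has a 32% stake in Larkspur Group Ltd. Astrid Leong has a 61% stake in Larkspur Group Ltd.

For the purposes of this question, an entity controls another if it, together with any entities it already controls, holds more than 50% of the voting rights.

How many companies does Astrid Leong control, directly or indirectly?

2

Astrid holds 71% of Vantage, so Astrid controls Vantage.
Astrid holds 61% of Larkspur, so Astrid controls Larkspur.
No other company's threshold is met.
Astrid controls 2 companies.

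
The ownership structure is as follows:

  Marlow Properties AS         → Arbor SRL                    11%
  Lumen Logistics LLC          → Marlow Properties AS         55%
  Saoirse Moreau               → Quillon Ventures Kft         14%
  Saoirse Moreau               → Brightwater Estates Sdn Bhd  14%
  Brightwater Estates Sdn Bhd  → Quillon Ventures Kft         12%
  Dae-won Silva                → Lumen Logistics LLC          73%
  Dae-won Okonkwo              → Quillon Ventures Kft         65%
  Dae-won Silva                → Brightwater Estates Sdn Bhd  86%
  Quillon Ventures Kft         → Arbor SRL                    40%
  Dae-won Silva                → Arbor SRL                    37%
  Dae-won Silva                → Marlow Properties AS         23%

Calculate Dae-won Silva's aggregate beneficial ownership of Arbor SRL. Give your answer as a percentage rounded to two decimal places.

Dae-won Silva reaches Arbor along 4 paths.
Direct stake: 37% = 37%.
Via Marlow: 23% × 11% = 2.53%.
Via Lumen → Marlow: 73% × 55% × 11% = 4.4165%.
Via Brightwater → Quillon: 86% × 12% × 40% = 4.128%.
Total: 37% + 2.53% + 4.4165% + 4.128% = 48.0745%.
Rounded: 48.07%.

48.07%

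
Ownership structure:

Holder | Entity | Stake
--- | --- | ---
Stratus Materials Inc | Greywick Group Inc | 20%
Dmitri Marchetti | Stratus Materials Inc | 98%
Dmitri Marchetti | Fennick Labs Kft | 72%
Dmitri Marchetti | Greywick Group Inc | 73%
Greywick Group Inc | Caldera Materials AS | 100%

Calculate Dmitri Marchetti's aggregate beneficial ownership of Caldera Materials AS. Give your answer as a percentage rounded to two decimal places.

Dmitri reaches Caldera along 2 paths.
Via Stratus → Greywick: 98% × 20% × 100% = 19.6%.
Via Greywick: 73% × 100% = 73%.
Total: 19.6% + 73% = 92.6%.
Rounded: 92.60%.

92.60%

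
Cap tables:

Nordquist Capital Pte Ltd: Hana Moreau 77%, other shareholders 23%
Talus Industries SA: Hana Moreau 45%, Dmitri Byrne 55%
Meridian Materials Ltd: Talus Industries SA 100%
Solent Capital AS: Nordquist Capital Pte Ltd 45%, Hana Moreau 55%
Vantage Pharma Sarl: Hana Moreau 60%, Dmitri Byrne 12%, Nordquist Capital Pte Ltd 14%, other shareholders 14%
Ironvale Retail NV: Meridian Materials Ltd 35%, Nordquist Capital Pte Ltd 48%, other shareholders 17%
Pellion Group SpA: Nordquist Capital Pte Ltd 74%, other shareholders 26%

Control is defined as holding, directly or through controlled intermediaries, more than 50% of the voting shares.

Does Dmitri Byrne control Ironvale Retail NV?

No

Dmitri holds 55% of Talus, so Dmitri controls Talus.
Talus holds 100% of Meridian, so Dmitri controls Meridian.
In Ironvale, Dmitri's side holds only 35%, not > 50%.
So Dmitri does not control Ironvale.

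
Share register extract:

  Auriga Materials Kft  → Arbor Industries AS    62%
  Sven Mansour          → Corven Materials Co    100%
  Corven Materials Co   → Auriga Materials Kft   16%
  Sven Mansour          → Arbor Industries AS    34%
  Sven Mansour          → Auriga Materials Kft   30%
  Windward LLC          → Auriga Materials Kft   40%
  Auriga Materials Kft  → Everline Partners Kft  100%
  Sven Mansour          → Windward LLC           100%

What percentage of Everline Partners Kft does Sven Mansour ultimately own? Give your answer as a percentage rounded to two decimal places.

Sven reaches Everline along 3 paths.
Via Corven → Auriga: 100% × 16% × 100% = 16%.
Via Auriga: 30% × 100% = 30%.
Via Windward → Auriga: 100% × 40% × 100% = 40%.
Total: 16% + 30% + 40% = 86%.
Rounded: 86.00%.

86.00%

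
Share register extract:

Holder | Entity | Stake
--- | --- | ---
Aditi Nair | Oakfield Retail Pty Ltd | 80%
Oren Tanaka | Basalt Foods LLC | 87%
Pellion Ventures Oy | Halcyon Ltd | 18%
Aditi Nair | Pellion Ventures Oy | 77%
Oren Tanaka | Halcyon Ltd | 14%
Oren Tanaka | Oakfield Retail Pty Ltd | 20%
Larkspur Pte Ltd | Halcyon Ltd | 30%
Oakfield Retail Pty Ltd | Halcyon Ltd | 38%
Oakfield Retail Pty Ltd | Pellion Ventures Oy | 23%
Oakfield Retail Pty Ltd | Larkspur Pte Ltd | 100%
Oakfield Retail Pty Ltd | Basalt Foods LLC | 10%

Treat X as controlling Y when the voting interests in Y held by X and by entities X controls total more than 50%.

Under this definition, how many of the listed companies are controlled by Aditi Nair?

Aditi holds 80% of Oakfield, so Aditi controls Oakfield.
Oakfield and Aditi together hold 23% + 77% = 100% of Pellion, so Aditi controls Pellion.
Oakfield holds 100% of Larkspur, so Aditi controls Larkspur.
Oakfield and Larkspur and Pellion together hold 38% + 30% + 18% = 86% of Halcyon, so Aditi controls Halcyon.
No other company's threshold is met.
Aditi controls 4 companies.

4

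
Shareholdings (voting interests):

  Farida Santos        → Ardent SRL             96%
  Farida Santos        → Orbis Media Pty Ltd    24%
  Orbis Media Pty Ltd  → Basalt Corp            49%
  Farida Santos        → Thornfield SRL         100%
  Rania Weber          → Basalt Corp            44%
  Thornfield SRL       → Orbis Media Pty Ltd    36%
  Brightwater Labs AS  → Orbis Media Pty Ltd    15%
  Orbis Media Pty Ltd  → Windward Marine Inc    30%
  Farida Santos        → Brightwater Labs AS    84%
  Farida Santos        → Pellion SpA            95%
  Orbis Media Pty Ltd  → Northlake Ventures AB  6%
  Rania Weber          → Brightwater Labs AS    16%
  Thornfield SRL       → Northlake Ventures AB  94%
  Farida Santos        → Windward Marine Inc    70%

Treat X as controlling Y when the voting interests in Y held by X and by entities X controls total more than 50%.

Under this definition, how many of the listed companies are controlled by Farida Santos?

Farida holds 84% of Brightwater, so Farida controls Brightwater.
Farida holds 100% of Thornfield, so Farida controls Thornfield.
Thornfield and Brightwater and Farida together hold 36% + 15% + 24% = 75% of Orbis, so Farida controls Orbis.
Farida holds 95% of Pellion, so Farida controls Pellion.
Orbis and Farida together hold 30% + 70% = 100% of Windward, so Farida controls Windward.
Orbis and Thornfield together hold 6% + 94% = 100% of Northlake, so Farida controls Northlake.
Farida holds 96% of Ardent, so Farida controls Ardent.
No other company's threshold is met.
Farida controls 7 companies.

7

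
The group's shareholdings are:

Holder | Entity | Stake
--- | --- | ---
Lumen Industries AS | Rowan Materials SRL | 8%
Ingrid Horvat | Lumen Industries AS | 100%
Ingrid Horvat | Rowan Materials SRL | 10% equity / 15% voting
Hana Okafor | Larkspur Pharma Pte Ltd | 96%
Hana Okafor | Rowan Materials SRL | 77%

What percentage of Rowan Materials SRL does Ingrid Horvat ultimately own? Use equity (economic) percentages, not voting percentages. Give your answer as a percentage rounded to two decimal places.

18.00%

Ingrid reaches Rowan along 2 paths.
Direct stake: 10% = 10%.
Via Lumen: 100% × 8% = 8%.
Total: 10% + 8% = 18%.
Rounded: 18.00%.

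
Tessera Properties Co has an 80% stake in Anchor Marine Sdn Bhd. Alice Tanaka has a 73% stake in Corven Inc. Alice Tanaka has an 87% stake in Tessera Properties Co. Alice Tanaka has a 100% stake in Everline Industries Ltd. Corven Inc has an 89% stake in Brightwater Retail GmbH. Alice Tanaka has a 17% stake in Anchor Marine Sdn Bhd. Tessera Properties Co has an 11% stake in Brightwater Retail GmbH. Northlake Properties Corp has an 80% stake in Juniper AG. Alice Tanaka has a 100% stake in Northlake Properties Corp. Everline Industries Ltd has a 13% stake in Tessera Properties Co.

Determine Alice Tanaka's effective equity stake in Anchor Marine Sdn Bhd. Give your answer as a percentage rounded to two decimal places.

Alice reaches Anchor along 3 paths.
Direct stake: 17% = 17%.
Via Tessera: 87% × 80% = 69.6%.
Via Everline → Tessera: 100% × 13% × 80% = 10.4%.
Total: 17% + 69.6% + 10.4% = 97%.
Rounded: 97.00%.

97.00%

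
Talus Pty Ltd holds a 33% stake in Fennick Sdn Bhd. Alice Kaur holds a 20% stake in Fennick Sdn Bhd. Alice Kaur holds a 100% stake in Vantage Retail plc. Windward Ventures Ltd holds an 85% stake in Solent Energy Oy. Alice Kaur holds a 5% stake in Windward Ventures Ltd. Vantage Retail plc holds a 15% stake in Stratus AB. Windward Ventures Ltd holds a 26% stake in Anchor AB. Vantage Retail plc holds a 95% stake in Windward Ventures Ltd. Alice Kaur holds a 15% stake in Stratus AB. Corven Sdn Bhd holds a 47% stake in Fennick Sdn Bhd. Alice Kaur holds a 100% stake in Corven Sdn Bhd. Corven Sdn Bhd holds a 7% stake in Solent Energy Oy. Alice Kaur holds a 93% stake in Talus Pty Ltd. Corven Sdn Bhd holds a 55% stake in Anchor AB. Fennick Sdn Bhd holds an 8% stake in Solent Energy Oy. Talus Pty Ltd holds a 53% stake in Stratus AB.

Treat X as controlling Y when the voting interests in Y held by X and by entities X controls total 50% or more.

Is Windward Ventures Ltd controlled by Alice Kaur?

Alice holds 100% of Vantage, so Alice controls Vantage.
Vantage and Alice together hold 95% + 5% = 100% of Windward, so Alice controls Windward.

Yes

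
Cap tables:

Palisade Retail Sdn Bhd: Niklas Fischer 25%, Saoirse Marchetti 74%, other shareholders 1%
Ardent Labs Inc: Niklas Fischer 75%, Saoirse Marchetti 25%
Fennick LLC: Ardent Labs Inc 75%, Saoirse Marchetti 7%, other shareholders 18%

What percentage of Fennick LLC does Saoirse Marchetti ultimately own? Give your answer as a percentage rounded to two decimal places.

25.75%

Saoirse reaches Fennick along 2 paths.
Via Ardent: 25% × 75% = 18.75%.
Direct stake: 7% = 7%.
Total: 18.75% + 7% = 25.75%.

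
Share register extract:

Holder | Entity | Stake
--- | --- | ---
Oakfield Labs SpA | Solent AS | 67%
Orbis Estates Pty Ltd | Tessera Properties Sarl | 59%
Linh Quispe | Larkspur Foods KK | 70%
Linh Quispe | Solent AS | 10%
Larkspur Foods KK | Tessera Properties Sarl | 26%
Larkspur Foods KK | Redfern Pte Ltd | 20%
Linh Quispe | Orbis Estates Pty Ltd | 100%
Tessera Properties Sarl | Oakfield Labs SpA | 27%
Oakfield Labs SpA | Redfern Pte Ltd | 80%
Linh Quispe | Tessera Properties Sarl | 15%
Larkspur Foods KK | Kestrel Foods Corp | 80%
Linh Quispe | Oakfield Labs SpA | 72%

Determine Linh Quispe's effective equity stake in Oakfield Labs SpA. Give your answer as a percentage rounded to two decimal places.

Linh reaches Oakfield along 4 paths.
Direct stake: 72% = 72%.
Via Larkspur → Tessera: 70% × 26% × 27% = 4.914%.
Via Tessera: 15% × 27% = 4.05%.
Via Orbis → Tessera: 100% × 59% × 27% = 15.93%.
Total: 72% + 4.914% + 4.05% + 15.93% = 96.894%.
Rounded: 96.89%.

96.89%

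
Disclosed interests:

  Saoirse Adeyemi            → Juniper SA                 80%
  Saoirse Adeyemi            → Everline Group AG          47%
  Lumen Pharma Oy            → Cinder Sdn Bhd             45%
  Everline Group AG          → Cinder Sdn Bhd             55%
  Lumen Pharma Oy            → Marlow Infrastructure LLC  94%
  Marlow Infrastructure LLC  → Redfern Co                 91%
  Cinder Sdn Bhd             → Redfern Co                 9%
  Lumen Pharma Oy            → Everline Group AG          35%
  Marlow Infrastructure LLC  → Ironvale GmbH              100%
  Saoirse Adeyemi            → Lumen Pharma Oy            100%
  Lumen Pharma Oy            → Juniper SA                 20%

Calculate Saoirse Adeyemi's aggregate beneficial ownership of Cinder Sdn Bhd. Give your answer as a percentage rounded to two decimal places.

Saoirse reaches Cinder along 3 paths.
Via Everline: 47% × 55% = 25.85%.
Via Lumen → Everline: 100% × 35% × 55% = 19.25%.
Via Lumen: 100% × 45% = 45%.
Total: 25.85% + 19.25% + 45% = 90.1%.
Rounded: 90.10%.

90.10%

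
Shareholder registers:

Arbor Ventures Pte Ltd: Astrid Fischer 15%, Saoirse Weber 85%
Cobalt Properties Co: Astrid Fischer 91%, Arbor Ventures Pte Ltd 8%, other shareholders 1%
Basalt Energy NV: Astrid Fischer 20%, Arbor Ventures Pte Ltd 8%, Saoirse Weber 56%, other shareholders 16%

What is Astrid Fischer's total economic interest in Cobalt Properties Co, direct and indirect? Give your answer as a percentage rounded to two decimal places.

Astrid reaches Cobalt along 2 paths.
Direct stake: 91% = 91%.
Via Arbor: 15% × 8% = 1.2%.
Total: 91% + 1.2% = 92.2%.
Rounded: 92.20%.

92.20%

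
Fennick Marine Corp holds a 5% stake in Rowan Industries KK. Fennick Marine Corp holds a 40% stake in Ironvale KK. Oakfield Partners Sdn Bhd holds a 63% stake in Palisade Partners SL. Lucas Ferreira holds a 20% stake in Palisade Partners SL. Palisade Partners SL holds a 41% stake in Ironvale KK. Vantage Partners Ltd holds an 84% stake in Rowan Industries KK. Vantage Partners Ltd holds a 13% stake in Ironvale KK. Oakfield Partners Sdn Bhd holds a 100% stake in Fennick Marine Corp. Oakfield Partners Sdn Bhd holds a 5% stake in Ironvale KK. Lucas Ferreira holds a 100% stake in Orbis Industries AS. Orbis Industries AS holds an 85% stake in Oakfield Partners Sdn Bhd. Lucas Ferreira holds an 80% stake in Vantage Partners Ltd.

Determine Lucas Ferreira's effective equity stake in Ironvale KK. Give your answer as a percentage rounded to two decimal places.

78.81%

Lucas reaches Ironvale along 5 paths.
Via Orbis → Oakfield → Fennick: 100% × 85% × 100% × 40% = 34%.
Via Orbis → Oakfield → Palisade: 100% × 85% × 63% × 41% = 21.9555%.
Via Palisade: 20% × 41% = 8.2%.
Via Vantage: 80% × 13% = 10.4%.
Via Orbis → Oakfield: 100% × 85% × 5% = 4.25%.
Total: 34% + 21.9555% + 8.2% + 10.4% + 4.25% = 78.8055%.
Rounded: 78.81%.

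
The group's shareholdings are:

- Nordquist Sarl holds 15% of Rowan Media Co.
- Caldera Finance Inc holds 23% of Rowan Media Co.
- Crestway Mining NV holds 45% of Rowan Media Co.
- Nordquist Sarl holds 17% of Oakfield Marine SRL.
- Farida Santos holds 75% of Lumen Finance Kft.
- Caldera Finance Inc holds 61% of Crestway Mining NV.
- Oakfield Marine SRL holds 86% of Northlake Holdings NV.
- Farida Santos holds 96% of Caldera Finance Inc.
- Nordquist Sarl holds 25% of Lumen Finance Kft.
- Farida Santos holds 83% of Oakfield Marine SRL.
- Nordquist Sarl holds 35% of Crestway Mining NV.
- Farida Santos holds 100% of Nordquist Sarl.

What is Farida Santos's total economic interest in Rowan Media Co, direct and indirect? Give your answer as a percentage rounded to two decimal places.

79.18%

Farida reaches Rowan along 4 paths.
Via Caldera → Crestway: 96% × 61% × 45% = 26.352%.
Via Nordquist → Crestway: 100% × 35% × 45% = 15.75%.
Via Caldera: 96% × 23% = 22.08%.
Via Nordquist: 100% × 15% = 15%.
Total: 26.352% + 15.75% + 22.08% + 15% = 79.182%.
Rounded: 79.18%.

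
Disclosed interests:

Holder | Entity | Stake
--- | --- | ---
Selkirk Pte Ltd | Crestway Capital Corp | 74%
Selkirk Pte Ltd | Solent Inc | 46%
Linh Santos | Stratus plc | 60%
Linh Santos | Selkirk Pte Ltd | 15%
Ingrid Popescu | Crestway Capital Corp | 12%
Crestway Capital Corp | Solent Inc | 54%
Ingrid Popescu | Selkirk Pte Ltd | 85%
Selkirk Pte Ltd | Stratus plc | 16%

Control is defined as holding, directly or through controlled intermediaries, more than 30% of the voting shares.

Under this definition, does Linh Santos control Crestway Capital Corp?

No

Linh holds 60% of Stratus, so Linh controls Stratus.
Neither Linh nor any entity Linh controls holds any voting interest in Crestway.
So Linh does not control Crestway.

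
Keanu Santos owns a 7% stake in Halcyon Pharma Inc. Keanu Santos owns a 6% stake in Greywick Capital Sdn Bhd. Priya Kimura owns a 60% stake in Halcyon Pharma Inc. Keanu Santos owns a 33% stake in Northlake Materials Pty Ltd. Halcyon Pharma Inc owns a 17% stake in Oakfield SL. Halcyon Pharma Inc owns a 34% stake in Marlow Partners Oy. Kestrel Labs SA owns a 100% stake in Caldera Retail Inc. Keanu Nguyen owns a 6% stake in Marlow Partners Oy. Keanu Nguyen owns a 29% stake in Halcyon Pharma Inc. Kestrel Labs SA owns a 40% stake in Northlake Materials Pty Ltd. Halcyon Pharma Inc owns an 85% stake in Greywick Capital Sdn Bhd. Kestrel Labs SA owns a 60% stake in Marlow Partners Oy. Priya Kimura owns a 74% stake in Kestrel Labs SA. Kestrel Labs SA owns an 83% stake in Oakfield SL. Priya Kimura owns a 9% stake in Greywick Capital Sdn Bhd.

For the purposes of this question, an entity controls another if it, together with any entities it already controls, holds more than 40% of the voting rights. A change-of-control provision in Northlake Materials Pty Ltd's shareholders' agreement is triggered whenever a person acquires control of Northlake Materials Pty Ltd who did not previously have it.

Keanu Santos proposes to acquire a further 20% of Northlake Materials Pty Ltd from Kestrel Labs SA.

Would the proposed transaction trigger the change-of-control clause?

The purchase adds only to Keanu Santos's holdings (Kestrel's stake shrinks), so Keanu Santos is the only person who could newly come to control Northlake.
Keanu Santos's largest direct stake is 33% in Northlake, which does not meet the threshold, so Keanu Santos controls no company.
In Northlake, Keanu Santos's side holds only 33%, not > 40%.
So before the transaction, Keanu Santos does not control Northlake.
After the purchase, Keanu Santos's direct stake in Northlake rises to 33% + 20% = 53%, and Kestrel's stake falls to 20%.
Keanu Santos holds 53% of Northlake, so Keanu Santos controls Northlake.
Keanu Santos did not control Northlake before and does after, so the clause is triggered.

Yes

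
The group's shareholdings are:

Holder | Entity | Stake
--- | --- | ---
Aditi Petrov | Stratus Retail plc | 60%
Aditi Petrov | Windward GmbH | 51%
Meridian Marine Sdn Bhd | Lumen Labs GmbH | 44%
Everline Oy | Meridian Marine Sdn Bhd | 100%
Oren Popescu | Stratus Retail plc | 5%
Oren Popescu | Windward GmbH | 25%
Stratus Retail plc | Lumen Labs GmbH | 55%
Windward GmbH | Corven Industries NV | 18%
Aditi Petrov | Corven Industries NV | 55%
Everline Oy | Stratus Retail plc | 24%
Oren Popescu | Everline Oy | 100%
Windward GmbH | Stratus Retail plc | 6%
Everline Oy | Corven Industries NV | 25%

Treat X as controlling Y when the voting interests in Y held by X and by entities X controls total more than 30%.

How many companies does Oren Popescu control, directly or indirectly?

Oren holds 100% of Everline, so Oren controls Everline.
Everline holds 100% of Meridian, so Oren controls Meridian.
Meridian holds 44% of Lumen, so Oren controls Lumen.
No other company's threshold is met.
Oren controls 3 companies.

3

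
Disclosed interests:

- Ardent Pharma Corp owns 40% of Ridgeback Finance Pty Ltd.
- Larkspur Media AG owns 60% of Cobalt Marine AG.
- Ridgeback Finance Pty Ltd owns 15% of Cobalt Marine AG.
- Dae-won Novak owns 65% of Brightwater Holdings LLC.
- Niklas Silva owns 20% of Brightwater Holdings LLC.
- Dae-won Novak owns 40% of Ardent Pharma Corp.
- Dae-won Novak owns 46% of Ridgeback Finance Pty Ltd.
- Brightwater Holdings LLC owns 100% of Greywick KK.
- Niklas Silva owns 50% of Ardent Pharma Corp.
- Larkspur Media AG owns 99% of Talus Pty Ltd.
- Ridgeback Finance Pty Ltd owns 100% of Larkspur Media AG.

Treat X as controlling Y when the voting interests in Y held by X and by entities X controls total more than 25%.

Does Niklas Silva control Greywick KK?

No

Niklas holds 50% of Ardent, so Niklas controls Ardent.
Ardent holds 40% of Ridgeback, so Niklas controls Ridgeback.
Ridgeback holds 100% of Larkspur, so Niklas controls Larkspur.
Larkspur holds 99% of Talus, so Niklas controls Talus.
Larkspur and Ridgeback together hold 60% + 15% = 75% of Cobalt, so Niklas controls Cobalt.
Neither Niklas nor any entity Niklas controls holds any voting interest in Greywick.
So Niklas does not control Greywick.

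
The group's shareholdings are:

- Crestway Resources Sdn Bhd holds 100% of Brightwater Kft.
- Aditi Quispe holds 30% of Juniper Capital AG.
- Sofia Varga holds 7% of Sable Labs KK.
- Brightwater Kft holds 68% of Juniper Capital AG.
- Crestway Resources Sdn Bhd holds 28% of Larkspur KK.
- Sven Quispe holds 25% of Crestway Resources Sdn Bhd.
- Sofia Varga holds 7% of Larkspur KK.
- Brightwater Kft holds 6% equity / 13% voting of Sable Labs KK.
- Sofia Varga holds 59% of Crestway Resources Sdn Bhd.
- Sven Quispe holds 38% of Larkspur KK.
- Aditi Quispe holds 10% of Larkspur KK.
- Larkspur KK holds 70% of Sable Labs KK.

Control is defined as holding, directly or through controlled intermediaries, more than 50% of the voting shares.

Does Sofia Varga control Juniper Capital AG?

Sofia holds 59% of Crestway, so Sofia controls Crestway.
Crestway holds 100% of Brightwater, so Sofia controls Brightwater.
Brightwater holds 68% of Juniper, so Sofia controls Juniper.

Yes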